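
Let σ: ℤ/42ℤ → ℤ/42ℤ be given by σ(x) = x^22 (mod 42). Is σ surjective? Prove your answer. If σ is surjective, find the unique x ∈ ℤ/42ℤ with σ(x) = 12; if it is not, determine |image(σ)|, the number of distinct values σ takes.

σ(4): Repeated squaring mod 42: 4^1 ≡ 4, 4^2 ≡ 4² = 16, 4^4 ≡ 16² = 256 ≡ 4, 4^8 ≡ 4² = 16, 4^16 ≡ 16² = 256 ≡ 4. Since 22 = 16 + 4 + 2, 4^22 ≡ 4·4·16: 4·4 = 16, then 16·16 = 256 ≡ 4. So 4^22 ≡ 4 (mod 42).
σ(10): Repeated squaring mod 42: 10^1 ≡ 10, 10^2 ≡ 10² = 100 ≡ 16, 10^4 ≡ 16² = 256 ≡ 4, 10^8 ≡ 4² = 16, 10^16 ≡ 16² = 256 ≡ 4. Since 22 = 16 + 4 + 2, 10^22 ≡ 4·4·16: 4·4 = 16, then 16·16 = 256 ≡ 4. So 10^22 ≡ 4 (mod 42).
So σ(4) = σ(10) = 4 while 4 ≠ 10, so σ is not injective.
A non-injective map from the 42-element set ℤ/42ℤ to itself takes at most 41 distinct values, so it cannot be surjective. So σ is not surjective.
Since σ is not surjective, we determine |image(σ)|. Computing x^22 mod 42 for each x (by repeated squaring, reducing mod 42 at every step), the values σ(0), σ(1), …, σ(41) are: 0, 1, 16, 39, 4, 37, 36, 7, 22, 9, 4, 25, 30, 1, 28, 15, 16, 25, 18, 37, 22, 21, 22, 37, 18, 25, 16, 15, 28, 1, 30, 25, 4, 9, 22, 7, 36, 37, 4, 39, 16, 1.
The distinct values are {0, 1, 4, 7, 9, 15, 16, 18, 21, 22, 25, 28, 30, 36, 37, 39}; there are 16 of them.

16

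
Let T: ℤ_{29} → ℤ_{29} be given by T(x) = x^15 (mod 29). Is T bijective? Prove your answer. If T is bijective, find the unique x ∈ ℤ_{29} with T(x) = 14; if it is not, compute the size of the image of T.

15

Since 29 is prime, the nonzero elements of ℤ_{29} form a cyclic group of order 28.
As gcd(15, 28) = 1, raising to the 15th power is a bijection on this group: if x_1^15 ≡ x_2^15 then (x_1x_2^{−1})^15 = 1, and the only element of order dividing gcd(15, 28) = 1 is 1, so x_1 = x_2.
With T(0) = 0 this makes T injective on all of ℤ_{29}, hence bijective (finite equal-size domain and codomain). In particular T is bijective.
Since T is bijective, we find the preimage of 14. The inverse of x ↦ x^15 on (ℤ_{29})^× is x ↦ x^15, because 15·15 = 225 = 8·28 + 1 ≡ 1 (mod 28) and x^{28} = 1 for x ≠ 0 (Fermat). So T⁻¹(14) = 14^15 mod 29.
Repeated squaring mod 29: 14^1 ≡ 14, 14^2 ≡ 14² = 196 ≡ 22, 14^4 ≡ 22² = 484 ≡ 20, 14^8 ≡ 20² = 400 ≡ 23. Since 15 = 8 + 4 + 2 + 1, 14^15 ≡ 23·20·22·14: 23·20 = 460 ≡ 25, then 25·22 = 550 ≡ 28, then 28·14 = 392 ≡ 15. So 14^15 ≡ 15 (mod 29).
Hence T⁻¹(14) = 15.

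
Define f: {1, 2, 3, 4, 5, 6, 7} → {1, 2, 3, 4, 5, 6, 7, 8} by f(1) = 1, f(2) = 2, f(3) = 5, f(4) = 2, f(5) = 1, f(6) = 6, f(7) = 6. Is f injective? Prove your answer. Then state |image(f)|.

f(2) = 2 = f(4) with 2 ≠ 4, so f is not injective.
The image of f is {1, 2, 5, 6}, which has 4 elements.

4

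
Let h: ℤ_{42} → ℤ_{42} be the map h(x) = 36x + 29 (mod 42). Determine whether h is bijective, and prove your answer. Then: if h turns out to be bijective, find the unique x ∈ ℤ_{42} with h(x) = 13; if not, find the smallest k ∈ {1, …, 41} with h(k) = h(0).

7

Recall: h is injective if h(u) = h(v) implies u = v.
We have gcd(36, 42) = 6 > 1. Taking u = 0 and v = 7: h(0) = 29 and h(7) = 36·7 + 29 = 281 ≡ 29 (mod 42).
So h(0) = h(7) while 0 ≠ 7, hence h is not injective, hence not bijective.
Since h is not bijective, we find the least positive k with h(k) = h(0): this means 36k ≡ 0 (mod 42), i.e. 42 ∣ 36k. Since gcd(36, 42) = 6, dividing through by 6 this holds exactly when 7 ∣ 6k, and as gcd(6, 7) = 1, exactly when 7 ∣ k.
The smallest positive such k is 7.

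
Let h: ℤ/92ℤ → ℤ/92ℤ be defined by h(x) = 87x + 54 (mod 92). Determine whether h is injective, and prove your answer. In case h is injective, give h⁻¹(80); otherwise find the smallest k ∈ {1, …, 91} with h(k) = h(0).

50

If h(a) = h(b), then 87a ≡ 87b (mod 92). Because gcd(87, 92) = 1, we may cancel 87 to get a ≡ b (mod 92).
Hence h is injective.
We now compute 87⁻¹ mod 92 explicitly. Euclid's algorithm: 92 = 1·87 + 5, 87 = 17·5 + 2, 5 = 2·2 + 1; back-substituting gives 1 = 55·87 − 52·92, so 87⁻¹ ≡ 55 (mod 92).
Since h is injective, we compute h⁻¹(80): solve 87x + 54 ≡ 80 (mod 92), i.e. 87x ≡ 26 (mod 92).
Multiplying by 87⁻¹ = 55 gives x ≡ 55·26 = 1430 = 15·92 + 50 ≡ 50 (mod 92).
Check: h(50) = 87·50 + 54 = 4404 = 47·92 + 80 ≡ 80 (mod 92).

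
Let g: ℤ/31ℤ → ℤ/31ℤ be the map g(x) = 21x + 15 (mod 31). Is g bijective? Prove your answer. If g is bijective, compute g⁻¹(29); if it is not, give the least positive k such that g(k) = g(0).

11

Recall that g is injective if g(s) = g(t) implies s = t.
If g(s) = g(t), then 21s ≡ 21t (mod 31). Because gcd(21, 31) = 1, we may cancel 21 to get s ≡ t (mod 31).
We now compute 21⁻¹ mod 31 explicitly. Euclid's algorithm: 31 = 1·21 + 10, 21 = 2·10 + 1; back-substituting gives 1 = 3·21 − 2·31, so 21⁻¹ ≡ 3 (mod 31).
Then y ↦ 3(y − 15) is a two-sided inverse to g, so every y ∈ ℤ/31ℤ has a preimage.
So g is bijective.
Since g is bijective, we compute g⁻¹(29): solve 21x + 15 ≡ 29 (mod 31), i.e. 21x ≡ 14 (mod 31).
Multiplying by 21⁻¹ = 3 gives x ≡ 3·14 = 42 = 1·31 + 11 ≡ 11 (mod 31).
Check: g(11) = 21·11 + 15 = 246 = 7·31 + 29 ≡ 29 (mod 31).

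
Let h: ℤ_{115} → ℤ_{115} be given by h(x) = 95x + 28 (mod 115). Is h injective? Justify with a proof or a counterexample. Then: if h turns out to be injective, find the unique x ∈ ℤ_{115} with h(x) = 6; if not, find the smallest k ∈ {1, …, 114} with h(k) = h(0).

We have gcd(95, 115) = 5 > 1. Taking s = 0 and t = 23: h(0) = 28 and h(23) = 95·23 + 28 = 2213 ≡ 28 (mod 115).
So h(0) = h(23) while 0 ≠ 23, therefore h is not injective.
Since h is not injective, we find the least positive k with h(k) = h(0): this means 95k ≡ 0 (mod 115), i.e. 115 ∣ 95k. Since gcd(95, 115) = 5, dividing through by 5 this holds exactly when 23 ∣ 19k, and as gcd(19, 23) = 1, exactly when 23 ∣ k.
The smallest positive such k is 23.

23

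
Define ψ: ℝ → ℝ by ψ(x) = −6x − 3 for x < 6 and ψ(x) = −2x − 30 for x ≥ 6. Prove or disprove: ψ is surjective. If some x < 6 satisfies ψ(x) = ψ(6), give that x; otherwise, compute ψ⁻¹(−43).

13/2

Both pieces are strictly decreasing (slopes −6 and −2), so each is injective on its own interval.
The left piece maps (−∞, 6) onto (−39, ∞); the right piece maps [6, ∞) onto (−∞, −42].
The union (−39, ∞) ∪ (−∞, −42] omits the interval between −39 and −42; in particular −39 has no preimage. So ψ is not surjective.
Because the two images are disjoint, no x < 6 has ψ(x) = ψ(6), so we compute ψ⁻¹(−43): −43 lies in (−∞, −42], so solve −2x − 30 = −43: x = (−43 + 30)/(−2) = 13/2.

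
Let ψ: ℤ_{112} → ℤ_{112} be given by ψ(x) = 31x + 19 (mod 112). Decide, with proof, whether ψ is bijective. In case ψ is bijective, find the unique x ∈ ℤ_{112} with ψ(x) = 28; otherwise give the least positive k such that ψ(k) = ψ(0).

By definition, ψ is injective if ψ(s) = ψ(t) implies s = t.
Suppose ψ(s) = ψ(t) in ℤ_{112}. Then 31s + 19 ≡ 31t + 19 (mod 112), so 31(s − t) ≡ 0 (mod 112).
Since gcd(31, 112) = 1, 31 is invertible modulo 112, hence s − t ≡ 0 (mod 112), i.e. s = t.
We now compute 31⁻¹ mod 112 explicitly. Euclid's algorithm: 112 = 3·31 + 19, 31 = 1·19 + 12, 19 = 1·12 + 7, 12 = 1·7 + 5, 7 = 1·5 + 2, 5 = 2·2 + 1; back-substituting gives 1 = 47·31 − 13·112, so 31⁻¹ ≡ 47 (mod 112).
For any y ∈ ℤ_{112}, x = 47(y − 19) mod 112 satisfies ψ(x) = 31·47(y − 19) + 19 ≡ y (since 31·47 ≡ 1 mod 112). So every y has a preimage.
Hence ψ is bijective.
Since ψ is bijective, we compute ψ⁻¹(28): solve 31x + 19 ≡ 28 (mod 112), i.e. 31x ≡ 9 (mod 112).
Multiplying by 31⁻¹ = 47 gives x ≡ 47·9 = 423 = 3·112 + 87 ≡ 87 (mod 112).
Check: ψ(87) = 31·87 + 19 = 2716 = 24·112 + 28 ≡ 28 (mod 112).

87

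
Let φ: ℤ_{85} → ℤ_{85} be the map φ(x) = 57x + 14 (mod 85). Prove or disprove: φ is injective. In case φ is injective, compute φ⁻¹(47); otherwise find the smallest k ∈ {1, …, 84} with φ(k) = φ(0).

14

If φ(u) = φ(v), then 57u ≡ 57v (mod 85). Because gcd(57, 85) = 1, we may cancel 57 to get u ≡ v (mod 85).
Hence φ is injective.
We now compute 57⁻¹ mod 85 explicitly. Euclid's algorithm: 85 = 1·57 + 28, 57 = 2·28 + 1; back-substituting gives 1 = 3·57 − 2·85, so 57⁻¹ ≡ 3 (mod 85).
Since φ is injective, we compute φ⁻¹(47): solve 57x + 14 ≡ 47 (mod 85), i.e. 57x ≡ 33 (mod 85).
Multiplying by 57⁻¹ = 3 gives x ≡ 3·33 = 99 = 1·85 + 14 ≡ 14 (mod 85).
Check: φ(14) = 57·14 + 14 = 812 = 9·85 + 47 ≡ 47 (mod 85).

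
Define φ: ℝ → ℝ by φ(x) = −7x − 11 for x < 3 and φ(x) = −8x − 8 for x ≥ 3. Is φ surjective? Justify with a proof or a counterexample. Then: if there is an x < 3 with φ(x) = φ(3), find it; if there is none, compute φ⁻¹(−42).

Both pieces are strictly decreasing (slopes −7 and −8), so each is injective on its own interval.
The left piece maps (−∞, 3) onto (−32, ∞); the right piece maps [3, ∞) onto (−∞, −32].
These images together cover ℝ, so φ is surjective.
Because the two images are disjoint, no x < 3 has φ(x) = φ(3), so we compute φ⁻¹(−42): −42 lies in (−∞, −32], so solve −8x − 8 = −42: x = (−42 + 8)/(−8) = 17/4.

17/4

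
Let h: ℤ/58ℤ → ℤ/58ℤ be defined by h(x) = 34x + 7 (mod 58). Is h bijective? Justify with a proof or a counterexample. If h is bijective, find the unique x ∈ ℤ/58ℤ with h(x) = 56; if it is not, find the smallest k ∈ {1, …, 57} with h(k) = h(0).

29

We have gcd(34, 58) = 2 > 1. Taking x_1 = 0 and x_2 = 29: h(0) = 7 and h(29) = 34·29 + 7 = 993 ≡ 7 (mod 58).
So h(0) = h(29) while 0 ≠ 29, hence h is not injective, hence not bijective.
Since h is not bijective, we find the least positive k with h(k) = h(0): this means 34k ≡ 0 (mod 58), i.e. 58 ∣ 34k. Since gcd(34, 58) = 2, dividing through by 2 this holds exactly when 29 ∣ 17k, and as gcd(17, 29) = 1, exactly when 29 ∣ k.
The smallest positive such k is 29.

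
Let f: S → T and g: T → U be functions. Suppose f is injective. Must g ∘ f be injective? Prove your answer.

No. Take S = T = U = {1, 2}, f = identity (injective), and g(x) = 1 for every x.
Then (g ∘ f)(1) = 1 = (g ∘ f)(2) with 1 ≠ 2, so g ∘ f is not injective.

not injective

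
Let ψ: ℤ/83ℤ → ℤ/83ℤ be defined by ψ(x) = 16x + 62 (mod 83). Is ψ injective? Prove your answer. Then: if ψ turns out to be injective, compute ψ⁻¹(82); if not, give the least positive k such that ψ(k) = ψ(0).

If ψ(u) = ψ(v), then 16u ≡ 16v (mod 83). Because gcd(16, 83) = 1, we may cancel 16 to get u ≡ v (mod 83).
Hence ψ is injective.
We now compute 16⁻¹ mod 83 explicitly. Euclid's algorithm: 83 = 5·16 + 3, 16 = 5·3 + 1; back-substituting gives 1 = 26·16 − 5·83, so 16⁻¹ ≡ 26 (mod 83).
Since ψ is injective, we find ψ⁻¹(82): we need 16x ≡ 82 − 62 ≡ 20 (mod 83). Using 16⁻¹ = 26: x ≡ 26·20 = 520 = 6·83 + 22, so x = 22.
Check: ψ(22) = 16·22 + 62 = 414 = 4·83 + 82 ≡ 82 (mod 83).

22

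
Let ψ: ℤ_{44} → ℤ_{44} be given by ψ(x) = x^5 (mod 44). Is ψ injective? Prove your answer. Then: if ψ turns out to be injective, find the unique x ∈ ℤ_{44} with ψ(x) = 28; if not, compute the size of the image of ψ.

ψ(1) = 1^5 = 1.
ψ(5): Repeated squaring mod 44: 5^1 ≡ 5, 5^2 ≡ 5² = 25, 5^4 ≡ 25² = 625 ≡ 9. Since 5 = 4 + 1, 5^5 ≡ 9·5: 9·5 = 45 ≡ 1. So 5^5 ≡ 1 (mod 44).
So ψ(1) = ψ(5) = 1 while 1 ≠ 5, hence ψ is not injective.
Since ψ is not injective, we determine |image(ψ)|. Computing x^5 mod 44 for each x (by repeated squaring, reducing mod 44 at every step), the values ψ(0), ψ(1), …, ψ(43) are: 0, 1, 32, 23, 12, 1, 32, 43, 32, 1, 32, 11, 12, 21, 12, 23, 12, 21, 32, 43, 12, 21, 0, 23, 32, 1, 12, 23, 32, 21, 32, 23, 32, 33, 12, 43, 12, 1, 12, 43, 32, 21, 12, 43.
The distinct values are {0, 1, 11, 12, 21, 23, 32, 33, 43}; there are 9 of them.

9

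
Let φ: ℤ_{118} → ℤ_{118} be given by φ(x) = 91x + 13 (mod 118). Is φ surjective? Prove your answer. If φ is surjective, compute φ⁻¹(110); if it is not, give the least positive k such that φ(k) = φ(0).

27

Since gcd(91, 118) = 1, 91 is invertible modulo 118. Euclid's algorithm: 118 = 1·91 + 27, 91 = 3·27 + 10, 27 = 2·10 + 7, 10 = 1·7 + 3, 7 = 2·3 + 1; back-substituting gives 1 = 83·91 − 64·118, so 91⁻¹ ≡ 83 (mod 118).
Then y ↦ 83(y − 13) is a two-sided inverse to φ, so every y ∈ ℤ_{118} has a preimage.
Therefore φ is surjective.
Since φ is surjective, we compute φ⁻¹(110): solve 91x + 13 ≡ 110 (mod 118), i.e. 91x ≡ 97 (mod 118).
Multiplying by 91⁻¹ = 83 gives x ≡ 83·97 = 8051 = 68·118 + 27 ≡ 27 (mod 118).
Check: φ(27) = 91·27 + 13 = 2470 = 20·118 + 110 ≡ 110 (mod 118).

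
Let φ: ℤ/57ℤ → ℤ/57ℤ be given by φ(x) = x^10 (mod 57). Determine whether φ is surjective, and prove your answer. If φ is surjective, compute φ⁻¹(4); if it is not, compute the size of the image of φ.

20

φ(8): Repeated squaring mod 57: 8^1 ≡ 8, 8^2 ≡ 8² = 64 ≡ 7, 8^4 ≡ 7² = 49, 8^8 ≡ 49² = 2401 ≡ 7. Since 10 = 8 + 2, 8^10 ≡ 7·7: 7·7 = 49. So 8^10 ≡ 49 (mod 57).
φ(11): Repeated squaring mod 57: 11^1 ≡ 11, 11^2 ≡ 11² = 121 ≡ 7, 11^4 ≡ 7² = 49, 11^8 ≡ 49² = 2401 ≡ 7. Since 10 = 8 + 2, 11^10 ≡ 7·7: 7·7 = 49. So 11^10 ≡ 49 (mod 57).
So φ(8) = φ(11) = 49 while 8 ≠ 11, thus φ is not injective.
A non-injective map from the 57-element set ℤ/57ℤ to itself takes at most 56 distinct values, so it cannot be surjective. Hence φ is not surjective.
Since φ is not surjective, we determine |image(φ)|. Computing x^10 mod 57 for each x (by repeated squaring, reducing mod 57 at every step), the values φ(0), φ(1), …, φ(56) are: 0, 1, 55, 54, 4, 43, 6, 7, 49, 9, 28, 49, 45, 25, 43, 42, 16, 55, 39, 19, 1, 36, 16, 4, 24, 25, 7, 30, 28, 28, 30, 7, 25, 24, 4, 16, 36, 1, 19, 39, 55, 16, 42, 43, 25, 45, 49, 28, 9, 49, 7, 6, 43, 4, 54, 55, 1.
The distinct values are {0, 1, 4, 6, 7, 9, 16, 19, 24, 25, 28, 30, 36, 39, 42, 43, 45, 49, 54, 55}; there are 20 of them.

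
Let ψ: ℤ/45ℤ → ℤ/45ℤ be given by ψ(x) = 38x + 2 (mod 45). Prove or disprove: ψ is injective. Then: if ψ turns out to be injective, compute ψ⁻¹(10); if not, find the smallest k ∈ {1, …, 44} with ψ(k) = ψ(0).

If ψ(a) = ψ(b), then 38a ≡ 38b (mod 45). Because gcd(38, 45) = 1, we may cancel 38 to get a ≡ b (mod 45).
Hence ψ is injective.
We now compute 38⁻¹ mod 45 explicitly. Euclid's algorithm: 45 = 1·38 + 7, 38 = 5·7 + 3, 7 = 2·3 + 1; back-substituting gives 1 = 32·38 − 27·45, so 38⁻¹ ≡ 32 (mod 45).
Since ψ is injective, we find ψ⁻¹(10): we need 38x ≡ 10 − 2 ≡ 8 (mod 45). Using 38⁻¹ = 32: x ≡ 32·8 = 256 = 5·45 + 31, so x = 31.
Check: ψ(31) = 38·31 + 2 = 1180 = 26·45 + 10 ≡ 10 (mod 45).

31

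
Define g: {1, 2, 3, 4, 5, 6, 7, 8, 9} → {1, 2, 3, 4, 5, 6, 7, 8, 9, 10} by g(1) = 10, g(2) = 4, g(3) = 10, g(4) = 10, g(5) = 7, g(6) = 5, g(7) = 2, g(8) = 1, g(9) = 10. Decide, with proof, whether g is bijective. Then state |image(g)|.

g(1) = 10 = g(3) with 1 ≠ 3, so g is not injective, hence not bijective.
The image of g is {1, 2, 4, 5, 7, 10}, which has 6 elements.

6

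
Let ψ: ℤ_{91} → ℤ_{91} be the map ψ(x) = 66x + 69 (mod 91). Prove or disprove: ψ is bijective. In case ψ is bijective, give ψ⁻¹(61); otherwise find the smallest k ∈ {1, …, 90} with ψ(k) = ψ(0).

44

If ψ(x_1) = ψ(x_2), then 66x_1 ≡ 66x_2 (mod 91). Because gcd(66, 91) = 1, we may cancel 66 to get x_1 ≡ x_2 (mod 91).
We now compute 66⁻¹ mod 91 explicitly. Euclid's algorithm: 91 = 1·66 + 25, 66 = 2·25 + 16, 25 = 1·16 + 9, 16 = 1·9 + 7, 9 = 1·7 + 2, 7 = 3·2 + 1; back-substituting gives 1 = 40·66 − 29·91, so 66⁻¹ ≡ 40 (mod 91).
For any y ∈ ℤ_{91}, x = 40(y − 69) mod 91 satisfies ψ(x) = 66·40(y − 69) + 69 ≡ y (since 66·40 ≡ 1 mod 91). So every y has a preimage.
So ψ is bijective.
Since ψ is bijective, we find ψ⁻¹(61): we need 66x ≡ 61 − 69 ≡ 83 (mod 91). Using 66⁻¹ = 40: x ≡ 40·83 = 3320 = 36·91 + 44, so x = 44.
Check: ψ(44) = 66·44 + 69 = 2973 = 32·91 + 61 ≡ 61 (mod 91).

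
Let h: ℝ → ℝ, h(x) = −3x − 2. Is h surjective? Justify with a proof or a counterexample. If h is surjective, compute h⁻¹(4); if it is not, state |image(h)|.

For any y ∈ ℝ, x = (y + 2)/(−3) satisfies h(x) = y.
Therefore h is surjective.
Since h is surjective, we compute h⁻¹(4) = (4 + 2)/(−3) = −2.

-2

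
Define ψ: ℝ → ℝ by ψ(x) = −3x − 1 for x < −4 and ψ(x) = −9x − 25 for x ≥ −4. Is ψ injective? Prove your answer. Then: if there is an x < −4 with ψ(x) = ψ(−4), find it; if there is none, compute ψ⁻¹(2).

-3

Both pieces are strictly decreasing (slopes −3 and −9), so each is injective on its own interval.
The left piece maps (−∞, −4) onto (11, ∞); the right piece maps [−4, ∞) onto (−∞, 11].
These images are disjoint, so no value is attained by both pieces. So ψ is injective.
Because the two images are disjoint, no x < −4 has ψ(x) = ψ(−4), so we compute ψ⁻¹(2): 2 lies in (−∞, 11], so solve −9x − 25 = 2: x = (2 + 25)/(−9) = −3.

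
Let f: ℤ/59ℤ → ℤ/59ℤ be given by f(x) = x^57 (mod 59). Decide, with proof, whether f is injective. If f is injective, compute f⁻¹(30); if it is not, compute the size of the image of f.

2

Since 59 is prime, the nonzero elements of ℤ/59ℤ form a cyclic group of order 58.
As gcd(57, 58) = 1, raising to the 57th power is a bijection on this group: if a^57 ≡ b^57 then (ab^{−1})^57 = 1, and the only element of order dividing gcd(57, 58) = 1 is 1, so a = b.
With f(0) = 0 this makes f injective on all of ℤ/59ℤ, hence bijective (finite equal-size domain and codomain). In particular f is injective.
Since f is injective, we find the preimage of 30. The inverse of x ↦ x^57 on (ℤ/59ℤ)^× is x ↦ x^57, because 57·57 = 3249 = 56·58 + 1 ≡ 1 (mod 58) and x^{58} = 1 for x ≠ 0 (Fermat). So f⁻¹(30) = 30^57 mod 59.
Repeated squaring mod 59: 30^1 ≡ 30, 30^2 ≡ 30² = 900 ≡ 15, 30^4 ≡ 15² = 225 ≡ 48, 30^8 ≡ 48² = 2304 ≡ 3, 30^16 ≡ 3² = 9, 30^32 ≡ 9² = 81 ≡ 22. Since 57 = 32 + 16 + 8 + 1, 30^57 ≡ 22·9·3·30: 22·9 = 198 ≡ 21, then 21·3 = 63 ≡ 4, then 4·30 = 120 ≡ 2. So 30^57 ≡ 2 (mod 59).
Hence f⁻¹(30) = 2.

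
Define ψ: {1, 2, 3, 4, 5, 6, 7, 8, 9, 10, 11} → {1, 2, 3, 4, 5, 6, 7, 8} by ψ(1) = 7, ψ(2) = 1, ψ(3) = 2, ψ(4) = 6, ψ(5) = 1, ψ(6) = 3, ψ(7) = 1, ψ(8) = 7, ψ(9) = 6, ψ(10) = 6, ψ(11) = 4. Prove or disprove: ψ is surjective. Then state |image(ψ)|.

6

No element maps to 5, so ψ is not surjective.
The image of ψ is {1, 2, 3, 4, 6, 7}, which has 6 elements.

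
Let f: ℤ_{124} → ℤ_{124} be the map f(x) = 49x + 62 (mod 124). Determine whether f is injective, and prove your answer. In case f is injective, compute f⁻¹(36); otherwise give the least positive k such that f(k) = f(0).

Suppose f(x_1) = f(x_2) in ℤ_{124}. Then 49x_1 + 62 ≡ 49x_2 + 62 (mod 124), so 49(x_1 − x_2) ≡ 0 (mod 124).
Since gcd(49, 124) = 1, 49 is invertible modulo 124, thus x_1 − x_2 ≡ 0 (mod 124), i.e. x_1 = x_2.
Hence f is injective.
We now compute 49⁻¹ mod 124 explicitly. Euclid's algorithm: 124 = 2·49 + 26, 49 = 1·26 + 23, 26 = 1·23 + 3, 23 = 7·3 + 2, 3 = 1·2 + 1; back-substituting gives 1 = 81·49 − 32·124, so 49⁻¹ ≡ 81 (mod 124).
Since f is injective, we find f⁻¹(36): we need 49x ≡ 36 − 62 ≡ 98 (mod 124). Using 49⁻¹ = 81: x ≡ 81·98 = 7938 = 64·124 + 2, so x = 2.
Check: f(2) = 49·2 + 62 = 160 = 1·124 + 36 ≡ 36 (mod 124).

2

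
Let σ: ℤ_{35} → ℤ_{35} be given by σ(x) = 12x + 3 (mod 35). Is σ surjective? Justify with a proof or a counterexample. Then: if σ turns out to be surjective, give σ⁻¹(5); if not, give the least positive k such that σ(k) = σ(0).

6

Since gcd(12, 35) = 1, 12 is invertible modulo 35. Euclid's algorithm: 35 = 2·12 + 11, 12 = 1·11 + 1; back-substituting gives 1 = 3·12 − 1·35, so 12⁻¹ ≡ 3 (mod 35).
For any y ∈ ℤ_{35}, x = 3(y − 3) mod 35 satisfies σ(x) = 12·3(y − 3) + 3 ≡ y (since 12·3 ≡ 1 mod 35). So every y has a preimage.
Hence σ is surjective.
Since σ is surjective, we compute σ⁻¹(5): solve 12x + 3 ≡ 5 (mod 35), i.e. 12x ≡ 2 (mod 35).
Multiplying by 12⁻¹ = 3 gives x ≡ 3·2 = 6 ≡ 6 (mod 35).
Check: σ(6) = 12·6 + 3 = 75 = 2·35 + 5 ≡ 5 (mod 35).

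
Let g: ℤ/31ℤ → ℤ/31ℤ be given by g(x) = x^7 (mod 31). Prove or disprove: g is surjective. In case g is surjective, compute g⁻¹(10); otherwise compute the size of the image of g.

Since 31 is prime, the nonzero elements of ℤ/31ℤ form a cyclic group of order 30.
As gcd(7, 30) = 1, raising to the 7th power is a bijection on this group: if u^7 ≡ v^7 then (uv^{−1})^7 = 1, and the only element of order dividing gcd(7, 30) = 1 is 1, so u = v.
With g(0) = 0 this makes g injective on all of ℤ/31ℤ, hence bijective (finite equal-size domain and codomain). In particular g is surjective.
Since g is surjective, we find the preimage of 10. The inverse of x ↦ x^7 on (ℤ/31ℤ)^× is x ↦ x^13, because 7·13 = 91 = 3·30 + 1 ≡ 1 (mod 30) and x^{30} = 1 for x ≠ 0 (Fermat). So g⁻¹(10) = 10^13 mod 31.
Repeated squaring mod 31: 10^1 ≡ 10, 10^2 ≡ 10² = 100 ≡ 7, 10^4 ≡ 7² = 49 ≡ 18, 10^8 ≡ 18² = 324 ≡ 14. Since 13 = 8 + 4 + 1, 10^13 ≡ 14·18·10: 14·18 = 252 ≡ 4, then 4·10 = 40 ≡ 9. So 10^13 ≡ 9 (mod 31).
Hence g⁻¹(10) = 9.

9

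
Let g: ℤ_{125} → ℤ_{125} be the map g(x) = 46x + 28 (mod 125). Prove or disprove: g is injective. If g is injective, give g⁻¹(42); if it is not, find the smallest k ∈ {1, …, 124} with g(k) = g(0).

109

Suppose g(s) = g(t) in ℤ_{125}. Then 46s + 28 ≡ 46t + 28 (mod 125), thus 46(s − t) ≡ 0 (mod 125).
Since gcd(46, 125) = 1, 46 is invertible modulo 125, so s − t ≡ 0 (mod 125), i.e. s = t.
Therefore g is injective.
We now compute 46⁻¹ mod 125 explicitly. Euclid's algorithm: 125 = 2·46 + 33, 46 = 1·33 + 13, 33 = 2·13 + 7, 13 = 1·7 + 6, 7 = 1·6 + 1; back-substituting gives 1 = 106·46 − 39·125, so 46⁻¹ ≡ 106 (mod 125).
Since g is injective, we find g⁻¹(42): we need 46x ≡ 42 − 28 ≡ 14 (mod 125). Using 46⁻¹ = 106: x ≡ 106·14 = 1484 = 11·125 + 109, so x = 109.
Check: g(109) = 46·109 + 28 = 5042 = 40·125 + 42 ≡ 42 (mod 125).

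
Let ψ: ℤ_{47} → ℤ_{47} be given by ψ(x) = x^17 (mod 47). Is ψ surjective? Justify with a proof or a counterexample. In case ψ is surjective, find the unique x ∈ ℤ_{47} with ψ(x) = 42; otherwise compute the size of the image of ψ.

Since 47 is prime, the nonzero elements of ℤ_{47} form a cyclic group of order 46.
As gcd(17, 46) = 1, raising to the 17th power is a bijection on this group: if a^17 ≡ b^17 then (ab^{−1})^17 = 1, and the only element of order dividing gcd(17, 46) = 1 is 1, so a = b.
With ψ(0) = 0 this makes ψ injective on all of ℤ_{47}, hence bijective (finite equal-size domain and codomain). In particular ψ is surjective.
Since ψ is surjective, we find the preimage of 42. The inverse of x ↦ x^17 on (ℤ_{47})^× is x ↦ x^19, because 17·19 = 323 = 7·46 + 1 ≡ 1 (mod 46) and x^{46} = 1 for x ≠ 0 (Fermat). So ψ⁻¹(42) = 42^19 mod 47.
Repeated squaring mod 47: 42^1 ≡ 42, 42^2 ≡ 42² = 1764 ≡ 25, 42^4 ≡ 25² = 625 ≡ 14, 42^8 ≡ 14² = 196 ≡ 8, 42^16 ≡ 8² = 64 ≡ 17. Since 19 = 16 + 2 + 1, 42^19 ≡ 17·25·42: 17·25 = 425 ≡ 2, then 2·42 = 84 ≡ 37. So 42^19 ≡ 37 (mod 47).
Hence ψ⁻¹(42) = 37.

37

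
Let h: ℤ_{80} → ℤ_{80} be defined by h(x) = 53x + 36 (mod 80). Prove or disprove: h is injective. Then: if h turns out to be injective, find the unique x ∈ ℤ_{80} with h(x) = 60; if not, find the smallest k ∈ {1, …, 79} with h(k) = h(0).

Recall: injectivity means: for all u, v in the domain, h(u) = h(v) implies u = v.
Suppose h(u) = h(v) in ℤ_{80}. Then 53u + 36 ≡ 53v + 36 (mod 80), hence 53(u − v) ≡ 0 (mod 80).
Since gcd(53, 80) = 1, 53 is invertible modulo 80, hence u − v ≡ 0 (mod 80), i.e. u = v.
Therefore h is injective.
We now compute 53⁻¹ mod 80 explicitly. Euclid's algorithm: 80 = 1·53 + 27, 53 = 1·27 + 26, 27 = 1·26 + 1; back-substituting gives 1 = 77·53 − 51·80, so 53⁻¹ ≡ 77 (mod 80).
Since h is injective, we find h⁻¹(60): we need 53x ≡ 60 − 36 ≡ 24 (mod 80). Using 53⁻¹ = 77: x ≡ 77·24 = 1848 = 23·80 + 8, so x = 8.
Check: h(8) = 53·8 + 36 = 460 = 5·80 + 60 ≡ 60 (mod 80).

8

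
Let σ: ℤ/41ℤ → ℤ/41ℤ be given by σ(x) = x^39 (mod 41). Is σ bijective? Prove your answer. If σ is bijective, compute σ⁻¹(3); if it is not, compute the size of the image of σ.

14

Since 41 is prime, the nonzero elements of ℤ/41ℤ form a cyclic group of order 40.
As gcd(39, 40) = 1, raising to the 39th power is a bijection on this group: if x_1^39 ≡ x_2^39 then (x_1x_2^{−1})^39 = 1, and the only element of order dividing gcd(39, 40) = 1 is 1, so x_1 = x_2.
With σ(0) = 0 this makes σ injective on all of ℤ/41ℤ, hence bijective (finite equal-size domain and codomain). In particular σ is bijective.
Since σ is bijective, we find the preimage of 3. The inverse of x ↦ x^39 on (ℤ/41ℤ)^× is x ↦ x^39, because 39·39 = 1521 = 38·40 + 1 ≡ 1 (mod 40) and x^{40} = 1 for x ≠ 0 (Fermat). So σ⁻¹(3) = 3^39 mod 41.
Repeated squaring mod 41: 3^1 ≡ 3, 3^2 ≡ 3² = 9, 3^4 ≡ 9² = 81 ≡ 40, 3^8 ≡ 40² = 1600 ≡ 1, 3^16 ≡ 1² = 1, 3^32 ≡ 1² = 1. Since 39 = 32 + 4 + 2 + 1, 3^39 ≡ 1·40·9·3: 1·40 = 40, then 40·9 = 360 ≡ 32, then 32·3 = 96 ≡ 14. So 3^39 ≡ 14 (mod 41).
Hence σ⁻¹(3) = 14.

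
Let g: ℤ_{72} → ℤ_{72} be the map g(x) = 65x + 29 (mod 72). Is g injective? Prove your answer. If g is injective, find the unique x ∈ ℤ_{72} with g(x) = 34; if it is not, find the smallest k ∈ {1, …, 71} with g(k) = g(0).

61

By definition, g is injective if g(a) = g(b) implies a = b.
If g(a) = g(b), then 65a ≡ 65b (mod 72). Because gcd(65, 72) = 1, we may cancel 65 to get a ≡ b (mod 72).
Hence g is injective.
We now compute 65⁻¹ mod 72 explicitly. Euclid's algorithm: 72 = 1·65 + 7, 65 = 9·7 + 2, 7 = 3·2 + 1; back-substituting gives 1 = 41·65 − 37·72, so 65⁻¹ ≡ 41 (mod 72).
Since g is injective, we find g⁻¹(34): we need 65x ≡ 34 − 29 ≡ 5 (mod 72). Using 65⁻¹ = 41: x ≡ 41·5 = 205 = 2·72 + 61, so x = 61.
Check: g(61) = 65·61 + 29 = 3994 = 55·72 + 34 ≡ 34 (mod 72).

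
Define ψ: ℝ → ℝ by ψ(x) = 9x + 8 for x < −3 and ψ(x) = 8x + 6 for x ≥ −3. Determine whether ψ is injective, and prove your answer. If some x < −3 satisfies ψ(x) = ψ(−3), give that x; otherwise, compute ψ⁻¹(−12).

Both pieces are strictly increasing (slopes 9 and 8), so each is injective on its own interval.
The left piece maps (−∞, −3) onto (−∞, −19); the right piece maps [−3, ∞) onto [−18, ∞).
These images are disjoint, so no value is attained by both pieces. Therefore ψ is injective.
Because the two images are disjoint, no x < −3 has ψ(x) = ψ(−3), so we compute ψ⁻¹(−12): −12 lies in [−18, ∞), so solve 8x + 6 = −12: x = (−12 − 6)/8 = −9/4.

-9/4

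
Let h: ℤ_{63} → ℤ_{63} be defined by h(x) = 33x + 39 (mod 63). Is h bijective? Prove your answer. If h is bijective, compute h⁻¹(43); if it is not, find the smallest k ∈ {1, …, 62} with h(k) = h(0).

Recall that h is injective when h(s) = h(t) forces s = t.
We have gcd(33, 63) = 3 > 1. Taking s = 0 and t = 21: h(0) = 39 and h(21) = 33·21 + 39 = 732 ≡ 39 (mod 63).
So h(0) = h(21) while 0 ≠ 21, thus h is not injective, hence not bijective.
Since h is not bijective, we find the least positive k with h(k) = h(0): this means 33k ≡ 0 (mod 63), i.e. 63 ∣ 33k. Since gcd(33, 63) = 3, dividing through by 3 this holds exactly when 21 ∣ 11k, and as gcd(11, 21) = 1, exactly when 21 ∣ k.
The smallest positive such k is 21.

21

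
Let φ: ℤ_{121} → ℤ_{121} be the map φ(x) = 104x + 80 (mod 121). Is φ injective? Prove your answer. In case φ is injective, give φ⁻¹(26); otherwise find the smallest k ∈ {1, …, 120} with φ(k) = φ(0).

53

Recall: φ is injective when φ(s) = φ(t) forces s = t.
If φ(s) = φ(t), then 104s ≡ 104t (mod 121). Because gcd(104, 121) = 1, we may cancel 104 to get s ≡ t (mod 121).
Hence φ is injective.
We now compute 104⁻¹ mod 121 explicitly. Euclid's algorithm: 121 = 1·104 + 17, 104 = 6·17 + 2, 17 = 8·2 + 1; back-substituting gives 1 = 64·104 − 55·121, so 104⁻¹ ≡ 64 (mod 121).
Since φ is injective, we find φ⁻¹(26): we need 104x ≡ 26 − 80 ≡ 67 (mod 121). Using 104⁻¹ = 64: x ≡ 64·67 = 4288 = 35·121 + 53, so x = 53.
Check: φ(53) = 104·53 + 80 = 5592 = 46·121 + 26 ≡ 26 (mod 121).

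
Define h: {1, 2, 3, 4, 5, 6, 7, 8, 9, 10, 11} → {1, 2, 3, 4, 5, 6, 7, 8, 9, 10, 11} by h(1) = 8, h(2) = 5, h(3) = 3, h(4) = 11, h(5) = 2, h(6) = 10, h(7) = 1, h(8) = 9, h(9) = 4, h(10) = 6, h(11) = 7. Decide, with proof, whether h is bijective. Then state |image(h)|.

11

The values 8, 5, 3, 11, 2, 10, 1, 9, 4, 6, 7 are a permutation of {1, 2, 3, 4, 5, 6, 7, 8, 9, 10, 11}: each element appears exactly once.
So h is injective and surjective, hence bijective.
The image of h is {1, 2, 3, 4, 5, 6, 7, 8, 9, 10, 11}, which has 11 elements.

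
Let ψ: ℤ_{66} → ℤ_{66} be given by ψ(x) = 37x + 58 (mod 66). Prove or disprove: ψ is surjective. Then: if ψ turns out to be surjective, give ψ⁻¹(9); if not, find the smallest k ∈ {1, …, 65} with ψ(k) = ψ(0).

Recall that surjectivity means every element of the codomain has a preimage under ψ.
Since gcd(37, 66) = 1, 37 is invertible modulo 66. Euclid's algorithm: 66 = 1·37 + 29, 37 = 1·29 + 8, 29 = 3·8 + 5, 8 = 1·5 + 3, 5 = 1·3 + 2, 3 = 1·2 + 1; back-substituting gives 1 = 25·37 − 14·66, so 37⁻¹ ≡ 25 (mod 66).
Then y ↦ 25(y − 58) is a two-sided inverse to ψ, so every y ∈ ℤ_{66} has a preimage.
Hence ψ is surjective.
Since ψ is surjective, we find ψ⁻¹(9): we need 37x ≡ 9 − 58 ≡ 17 (mod 66). Using 37⁻¹ = 25: x ≡ 25·17 = 425 = 6·66 + 29, so x = 29.
Check: ψ(29) = 37·29 + 58 = 1131 = 17·66 + 9 ≡ 9 (mod 66).

29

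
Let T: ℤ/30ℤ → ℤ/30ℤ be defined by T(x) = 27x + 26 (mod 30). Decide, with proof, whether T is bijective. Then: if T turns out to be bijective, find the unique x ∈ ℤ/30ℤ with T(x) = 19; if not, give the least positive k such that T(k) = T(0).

10

Recall that injectivity means: for all a, b in the domain, T(a) = T(b) implies a = b.
We have gcd(27, 30) = 3 > 1. Taking a = 0 and b = 10: T(0) = 26 and T(10) = 27·10 + 26 = 296 ≡ 26 (mod 30).
So T(0) = T(10) while 0 ≠ 10, hence T is not injective, hence not bijective.
Since T is not bijective, we find the least positive k with T(k) = T(0): this means 27k ≡ 0 (mod 30), i.e. 30 ∣ 27k. Since gcd(27, 30) = 3, dividing through by 3 this holds exactly when 10 ∣ 9k, and as gcd(9, 10) = 1, exactly when 10 ∣ k.
The smallest positive such k is 10.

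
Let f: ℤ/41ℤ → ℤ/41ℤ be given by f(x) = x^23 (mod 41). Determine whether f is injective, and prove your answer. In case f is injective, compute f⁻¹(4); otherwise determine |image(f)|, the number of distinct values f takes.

25

Since 41 is prime, the nonzero elements of ℤ/41ℤ form a cyclic group of order 40.
As gcd(23, 40) = 1, raising to the 23rd power is a bijection on this group: if x_1^23 ≡ x_2^23 then (x_1x_2^{−1})^23 = 1, and the only element of order dividing gcd(23, 40) = 1 is 1, so x_1 = x_2.
With f(0) = 0 this makes f injective on all of ℤ/41ℤ, hence bijective (finite equal-size domain and codomain). In particular f is injective.
Since f is injective, we find the preimage of 4. The inverse of x ↦ x^23 on (ℤ/41ℤ)^× is x ↦ x^7, because 23·7 = 161 = 4·40 + 1 ≡ 1 (mod 40) and x^{40} = 1 for x ≠ 0 (Fermat). So f⁻¹(4) = 4^7 mod 41.
Repeated squaring mod 41: 4^1 ≡ 4, 4^2 ≡ 4² = 16, 4^4 ≡ 16² = 256 ≡ 10. Since 7 = 4 + 2 + 1, 4^7 ≡ 10·16·4: 10·16 = 160 ≡ 37, then 37·4 = 148 ≡ 25. So 4^7 ≡ 25 (mod 41).
Hence f⁻¹(4) = 25.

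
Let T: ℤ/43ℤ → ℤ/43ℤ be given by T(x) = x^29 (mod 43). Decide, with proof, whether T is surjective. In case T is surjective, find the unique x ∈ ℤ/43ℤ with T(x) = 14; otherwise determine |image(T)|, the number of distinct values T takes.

Since 43 is prime, the nonzero elements of ℤ/43ℤ form a cyclic group of order 42.
As gcd(29, 42) = 1, raising to the 29th power is a bijection on this group: if s^29 ≡ t^29 then (st^{−1})^29 = 1, and the only element of order dividing gcd(29, 42) = 1 is 1, so s = t.
With T(0) = 0 this makes T injective on all of ℤ/43ℤ, hence bijective (finite equal-size domain and codomain). In particular T is surjective.
Since T is surjective, we find the preimage of 14. The inverse of x ↦ x^29 on (ℤ/43ℤ)^× is x ↦ x^29, because 29·29 = 841 = 20·42 + 1 ≡ 1 (mod 42) and x^{42} = 1 for x ≠ 0 (Fermat). So T⁻¹(14) = 14^29 mod 43.
Repeated squaring mod 43: 14^1 ≡ 14, 14^2 ≡ 14² = 196 ≡ 24, 14^4 ≡ 24² = 576 ≡ 17, 14^8 ≡ 17² = 289 ≡ 31, 14^16 ≡ 31² = 961 ≡ 15. Since 29 = 16 + 8 + 4 + 1, 14^29 ≡ 15·31·17·14: 15·31 = 465 ≡ 35, then 35·17 = 595 ≡ 36, then 36·14 = 504 ≡ 31. So 14^29 ≡ 31 (mod 43).
Hence T⁻¹(14) = 31.

31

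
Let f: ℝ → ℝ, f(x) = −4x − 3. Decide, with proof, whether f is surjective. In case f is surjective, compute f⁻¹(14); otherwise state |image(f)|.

For any y ∈ ℝ, x = (y + 3)/(−4) satisfies f(x) = y.
Thus f is surjective.
Since f is surjective, we compute f⁻¹(14) = (14 + 3)/(−4) = −17/4.

-17/4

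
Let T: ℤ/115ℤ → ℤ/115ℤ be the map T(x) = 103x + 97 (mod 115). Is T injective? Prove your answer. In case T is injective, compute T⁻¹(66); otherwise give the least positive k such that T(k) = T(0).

108

If T(s) = T(t), then 103s ≡ 103t (mod 115). Because gcd(103, 115) = 1, we may cancel 103 to get s ≡ t (mod 115).
Thus T is injective.
We now compute 103⁻¹ mod 115 explicitly. Euclid's algorithm: 115 = 1·103 + 12, 103 = 8·12 + 7, 12 = 1·7 + 5, 7 = 1·5 + 2, 5 = 2·2 + 1; back-substituting gives 1 = 67·103 − 60·115, so 103⁻¹ ≡ 67 (mod 115).
Since T is injective, we compute T⁻¹(66): solve 103x + 97 ≡ 66 (mod 115), i.e. 103x ≡ 84 (mod 115).
Multiplying by 103⁻¹ = 67 gives x ≡ 67·84 = 5628 = 48·115 + 108 ≡ 108 (mod 115).
Check: T(108) = 103·108 + 97 = 11221 = 97·115 + 66 ≡ 66 (mod 115).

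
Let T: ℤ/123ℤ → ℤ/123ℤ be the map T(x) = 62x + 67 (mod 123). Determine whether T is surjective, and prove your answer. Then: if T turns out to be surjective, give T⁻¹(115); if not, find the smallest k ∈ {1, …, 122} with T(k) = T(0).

96

Since gcd(62, 123) = 1, 62 is invertible modulo 123. Euclid's algorithm: 123 = 1·62 + 61, 62 = 1·61 + 1; back-substituting gives 1 = 2·62 − 1·123, so 62⁻¹ ≡ 2 (mod 123).
Then y ↦ 2(y − 67) is a two-sided inverse to T, so every y ∈ ℤ/123ℤ has a preimage.
Hence T is surjective.
Since T is surjective, we find T⁻¹(115): we need 62x ≡ 115 − 67 ≡ 48 (mod 123). Using 62⁻¹ = 2: x ≡ 2·48 = 96, so x = 96.
Check: T(96) = 62·96 + 67 = 6019 = 48·123 + 115 ≡ 115 (mod 123).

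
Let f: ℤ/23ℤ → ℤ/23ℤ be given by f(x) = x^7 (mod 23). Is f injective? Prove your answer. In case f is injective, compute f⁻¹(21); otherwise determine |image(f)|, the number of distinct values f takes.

20

Since 23 is prime, the nonzero elements of ℤ/23ℤ form a cyclic group of order 22.
As gcd(7, 22) = 1, raising to the 7th power is a bijection on this group: if a^7 ≡ b^7 then (ab^{−1})^7 = 1, and the only element of order dividing gcd(7, 22) = 1 is 1, so a = b.
With f(0) = 0 this makes f injective on all of ℤ/23ℤ, hence bijective (finite equal-size domain and codomain). In particular f is injective.
Since f is injective, we find the preimage of 21. The inverse of x ↦ x^7 on (ℤ/23ℤ)^× is x ↦ x^19, because 7·19 = 133 = 6·22 + 1 ≡ 1 (mod 22) and x^{22} = 1 for x ≠ 0 (Fermat). So f⁻¹(21) = 21^19 mod 23.
Repeated squaring mod 23: 21^1 ≡ 21, 21^2 ≡ 21² = 441 ≡ 4, 21^4 ≡ 4² = 16, 21^8 ≡ 16² = 256 ≡ 3, 21^16 ≡ 3² = 9. Since 19 = 16 + 2 + 1, 21^19 ≡ 9·4·21: 9·4 = 36 ≡ 13, then 13·21 = 273 ≡ 20. So 21^19 ≡ 20 (mod 23).
Hence f⁻¹(21) = 20.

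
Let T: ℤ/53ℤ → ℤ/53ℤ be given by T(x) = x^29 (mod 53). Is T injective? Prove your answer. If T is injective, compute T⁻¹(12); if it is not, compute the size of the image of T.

14

Since 53 is prime, the nonzero elements of ℤ/53ℤ form a cyclic group of order 52.
As gcd(29, 52) = 1, raising to the 29th power is a bijection on this group: if u^29 ≡ v^29 then (uv^{−1})^29 = 1, and the only element of order dividing gcd(29, 52) = 1 is 1, so u = v.
With T(0) = 0 this makes T injective on all of ℤ/53ℤ, hence bijective (finite equal-size domain and codomain). In particular T is injective.
Since T is injective, we find the preimage of 12. The inverse of x ↦ x^29 on (ℤ/53ℤ)^× is x ↦ x^9, because 29·9 = 261 = 5·52 + 1 ≡ 1 (mod 52) and x^{52} = 1 for x ≠ 0 (Fermat). So T⁻¹(12) = 12^9 mod 53.
Repeated squaring mod 53: 12^1 ≡ 12, 12^2 ≡ 12² = 144 ≡ 38, 12^4 ≡ 38² = 1444 ≡ 13, 12^8 ≡ 13² = 169 ≡ 10. Since 9 = 8 + 1, 12^9 ≡ 10·12: 10·12 = 120 ≡ 14. So 12^9 ≡ 14 (mod 53).
Hence T⁻¹(12) = 14.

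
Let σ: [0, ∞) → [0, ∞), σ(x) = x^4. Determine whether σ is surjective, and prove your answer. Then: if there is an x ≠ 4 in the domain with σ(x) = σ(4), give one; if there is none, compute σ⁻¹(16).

For any y ∈ [0, ∞), x = y^{1/4} ∈ [0, ∞) gives σ(x) = y, so σ is surjective.
Since x ↦ x^4 is strictly increasing on [0, ∞), it is injective there, so no x ≠ 4 in the domain has σ(x) = σ(4). We therefore compute σ⁻¹(16) = 16^{1/4} = 2 (indeed 2^4 = 16).

2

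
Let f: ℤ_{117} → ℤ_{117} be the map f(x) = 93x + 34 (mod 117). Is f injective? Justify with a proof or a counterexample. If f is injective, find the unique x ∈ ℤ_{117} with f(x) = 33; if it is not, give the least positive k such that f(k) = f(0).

39

Recall that f is injective when f(s) = f(t) forces s = t.
We have gcd(93, 117) = 3 > 1. Taking s = 0 and t = 39: f(0) = 34 and f(39) = 93·39 + 34 = 3661 ≡ 34 (mod 117).
So f(0) = f(39) while 0 ≠ 39, thus f is not injective.
Since f is not injective, we find the least positive k with f(k) = f(0): this means 93k ≡ 0 (mod 117), i.e. 117 ∣ 93k. Since gcd(93, 117) = 3, dividing through by 3 this holds exactly when 39 ∣ 31k, and as gcd(31, 39) = 1, exactly when 39 ∣ k.
The smallest positive such k is 39.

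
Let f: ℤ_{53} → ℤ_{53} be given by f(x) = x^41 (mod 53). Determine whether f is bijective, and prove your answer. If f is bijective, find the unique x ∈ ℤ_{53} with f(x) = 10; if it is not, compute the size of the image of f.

13

Since 53 is prime, the nonzero elements of ℤ_{53} form a cyclic group of order 52.
As gcd(41, 52) = 1, raising to the 41st power is a bijection on this group: if s^41 ≡ t^41 then (st^{−1})^41 = 1, and the only element of order dividing gcd(41, 52) = 1 is 1, so s = t.
With f(0) = 0 this makes f injective on all of ℤ_{53}, hence bijective (finite equal-size domain and codomain). In particular f is bijective.
Since f is bijective, we find the preimage of 10. The inverse of x ↦ x^41 on (ℤ_{53})^× is x ↦ x^33, because 41·33 = 1353 = 26·52 + 1 ≡ 1 (mod 52) and x^{52} = 1 for x ≠ 0 (Fermat). So f⁻¹(10) = 10^33 mod 53.
Repeated squaring mod 53: 10^1 ≡ 10, 10^2 ≡ 10² = 100 ≡ 47, 10^4 ≡ 47² = 2209 ≡ 36, 10^8 ≡ 36² = 1296 ≡ 24, 10^16 ≡ 24² = 576 ≡ 46, 10^32 ≡ 46² = 2116 ≡ 49. Since 33 = 32 + 1, 10^33 ≡ 49·10: 49·10 = 490 ≡ 13. So 10^33 ≡ 13 (mod 53).
Hence f⁻¹(10) = 13.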